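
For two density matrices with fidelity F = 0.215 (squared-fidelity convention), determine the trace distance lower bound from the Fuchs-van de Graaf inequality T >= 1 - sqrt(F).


Fuchs-van de Graaf (squared-fidelity convention): 1 - sqrt(F) <= T <= sqrt(1 - F).
Lower bound: T >= 1 - sqrt(F)
sqrt(F) = sqrt(0.215) = 0.4637
T >= 1 - 0.4637
T >= 0.5363

0.5363


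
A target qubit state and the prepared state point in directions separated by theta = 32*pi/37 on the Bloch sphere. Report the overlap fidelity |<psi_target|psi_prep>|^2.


For states separated by angle theta on Bloch sphere:
F = cos^2(theta/2)
theta = 32*pi/37 = 2.7171
theta/2 = 1.3585
cos(theta/2) = 0.2107
F = 0.0444

0.0444


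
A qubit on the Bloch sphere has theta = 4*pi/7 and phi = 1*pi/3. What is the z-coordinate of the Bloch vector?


theta = 1.7952, phi = 1.0472
r_z = cos(theta) = -0.2225

-0.2225


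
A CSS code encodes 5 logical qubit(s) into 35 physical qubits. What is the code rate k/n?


Code rate R = k/n
= 5/35
= 0.1429

0.1429


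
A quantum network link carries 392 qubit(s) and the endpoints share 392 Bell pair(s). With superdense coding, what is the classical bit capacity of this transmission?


Superdense coding allows 2 classical bits per shared entangled pair.
392 pair(s) -> 2 * 392 = 784 classical bits

784


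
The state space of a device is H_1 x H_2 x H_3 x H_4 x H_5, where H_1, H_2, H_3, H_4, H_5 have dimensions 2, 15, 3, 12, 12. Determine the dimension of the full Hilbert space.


dim(H_1 x H_2 x H_3 x H_4 x H_5) = 2 * 15 * 3 * 12 * 12
= 30 * 3 * 12 * 12
= 90 * 12 * 12
= 1080 * 12
= 12960

12960


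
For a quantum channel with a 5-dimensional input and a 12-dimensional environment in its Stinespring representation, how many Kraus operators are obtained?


Tracing out the environment in an orthonormal basis {|i>_E} gives Kraus operators K_i = <i|_E U |0>_E.
Number of Kraus operators = dim(H_env) = d_env
= 12

12


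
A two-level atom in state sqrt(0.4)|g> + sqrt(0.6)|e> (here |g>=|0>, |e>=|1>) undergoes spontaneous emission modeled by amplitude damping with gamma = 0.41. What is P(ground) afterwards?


For amplitude damping with parameter gamma on state sqrt(a)|0> + sqrt(b)|1>:
alpha^2 = 0.4, beta^2 = 0.6
P(|0>) = alpha^2 + gamma * beta^2
= 0.4 + 0.41 * 0.6
= 0.4 + 0.2460
= 0.6460

0.6460


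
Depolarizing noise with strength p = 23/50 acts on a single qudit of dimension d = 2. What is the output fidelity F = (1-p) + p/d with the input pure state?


F = (1-p) + p/d
= (1 - 0.4600) + 0.4600/2
= 0.5400 + 0.2300
= 0.7700

0.7700


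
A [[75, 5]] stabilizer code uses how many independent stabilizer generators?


For an [[n,k]] stabilizer code:
Number of stabilizer generators = n - k
= 75 - 5
= 70

70


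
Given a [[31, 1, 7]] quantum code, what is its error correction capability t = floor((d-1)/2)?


Code parameters: [[31, 1, 7]], distance d = 7.
Number of correctable errors = floor((d-1)/2)
= floor((7 - 1)/2)
= floor(6/2)
= 3

3


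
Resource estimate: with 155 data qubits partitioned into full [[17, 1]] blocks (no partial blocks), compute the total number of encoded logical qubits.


Each code block uses 17 physical qubits for 1 logical qubit(s).
Number of complete blocks = floor(155 / 17) = 9
Logical qubits = 9 * 1
= 9

9


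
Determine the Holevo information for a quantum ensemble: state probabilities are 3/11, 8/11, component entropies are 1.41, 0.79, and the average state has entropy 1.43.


chi = S(rho) - sum_i p_i * S(rho_i)
Weighted entropy = 3/11 * 1.41 + 8/11 * 0.79
= 0.9591
chi = 1.43 - 0.9591
= 0.4709

0.4709


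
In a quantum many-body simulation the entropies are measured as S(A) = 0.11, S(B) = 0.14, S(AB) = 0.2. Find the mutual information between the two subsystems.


I(A:B) = S(A) + S(B) - S(AB)
= 0.11 + 0.14 - 0.2
= 0.0500

0.0500


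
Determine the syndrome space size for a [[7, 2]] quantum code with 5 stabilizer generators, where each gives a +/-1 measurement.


Each stabilizer generator gives a binary (+1 or -1) measurement outcome.
With 5 independent generators:
Total syndromes = 2^5
= 32

32


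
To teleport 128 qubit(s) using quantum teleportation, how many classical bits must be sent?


Quantum teleportation requires 2 classical bits per qubit teleported.
128 qubit(s) -> 2 * 128 = 256 classical bits

256


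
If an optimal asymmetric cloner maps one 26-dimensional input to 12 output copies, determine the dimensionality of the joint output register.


Output space = H^(tensor 12) where dim(H) = 26
dim = 26^12
= 676 (after 2 factors)
= 17576 (after 3 factors)
= 456976 (after 4 factors)
= 11881376 (after 5 factors)
= 308915776 (after 6 factors)
= 8031810176 (after 7 factors)
= 208827064576 (after 8 factors)
= 5429503678976 (after 9 factors)
= 141167095653376 (after 10 factors)
= 3670344486987776 (after 11 factors)
= 95428956661682176 (after 12 factors)
= 95428956661682176

95428956661682176


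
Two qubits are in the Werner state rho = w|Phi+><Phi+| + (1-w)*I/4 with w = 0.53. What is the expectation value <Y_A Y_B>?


|Phi+> = (|00> + |11>)/sqrt(2)
For the pure Bell state, <Y_A Y_B> = -1 (Bell-state Pauli correlator).
The maximally-mixed part I/4 has tr(I/4 * P tensor P) = 0 for any traceless Pauli P.
So <Y_A Y_B>_rho = w * (-1) + (1 - w) * 0
= 0.53 * (-1)
= -0.5300

-0.5300


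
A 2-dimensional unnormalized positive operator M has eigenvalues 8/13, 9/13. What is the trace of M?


tr(M) = sum of eigenvalues
= 8/13 + 9/13
= 17/13
= 1.3077

1.3077


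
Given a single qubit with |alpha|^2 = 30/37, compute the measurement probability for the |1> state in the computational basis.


|alpha|^2 = 30/37 = 0.8108
|beta|^2 = 1 - 30/37 = 7/37 = 0.1892
P(|1>) = |beta|^2 = 0.1892

0.1892


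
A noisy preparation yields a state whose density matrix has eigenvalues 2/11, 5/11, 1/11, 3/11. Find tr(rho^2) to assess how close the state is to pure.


tr(rho^2) = sum of eigenvalues squared
= (2/11)^2 + (5/11)^2 + (1/11)^2 + (3/11)^2
= (4 + 25 + 1 + 9) / 121
= 39/121
= 0.3223

0.3223


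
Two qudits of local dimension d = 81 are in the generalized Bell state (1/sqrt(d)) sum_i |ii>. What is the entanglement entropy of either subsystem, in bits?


For a maximally entangled state in d x d:
S = log2(d) = log2(81)
= 6.3399

6.3399


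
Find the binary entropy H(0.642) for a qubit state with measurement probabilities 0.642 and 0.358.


S = -p*log2(p) - (1-p)*log2(1-p)
p = 0.6420, 1-p = 0.3580
= -0.6420 * log2(0.6420) - 0.3580 * log2(0.3580)
= -(-0.4105) - (-0.5305)
= 0.9410

0.9410


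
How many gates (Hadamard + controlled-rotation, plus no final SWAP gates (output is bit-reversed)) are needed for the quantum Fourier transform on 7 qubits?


Hadamard gates: 7
Controlled rotations: n*(n-1)/2 = 7*6/2 = 21
SWAP gates: 0 (omitted)
Total = 7 + 21
= 28

28


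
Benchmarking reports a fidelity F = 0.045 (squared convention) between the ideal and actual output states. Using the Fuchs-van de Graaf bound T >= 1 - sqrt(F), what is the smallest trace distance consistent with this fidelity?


Fuchs-van de Graaf (squared-fidelity convention): 1 - sqrt(F) <= T <= sqrt(1 - F).
Lower bound: T >= 1 - sqrt(F)
sqrt(F) = sqrt(0.045) = 0.2121
T >= 1 - 0.2121
T >= 0.7879

0.7879


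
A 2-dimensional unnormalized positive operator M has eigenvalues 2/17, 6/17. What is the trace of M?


tr(M) = sum of eigenvalues
= 2/17 + 6/17
= 8/17
= 0.4706

0.4706


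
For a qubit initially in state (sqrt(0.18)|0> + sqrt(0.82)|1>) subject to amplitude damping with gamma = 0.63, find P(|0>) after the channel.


For amplitude damping with parameter gamma on state sqrt(a)|0> + sqrt(b)|1>:
alpha^2 = 0.18, beta^2 = 0.82
P(|0>) = alpha^2 + gamma * beta^2
= 0.18 + 0.63 * 0.82
= 0.18 + 0.5166
= 0.6966

0.6966


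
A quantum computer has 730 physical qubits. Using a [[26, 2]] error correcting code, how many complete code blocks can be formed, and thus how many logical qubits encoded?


Each code block uses 26 physical qubits for 2 logical qubit(s).
Number of complete blocks = floor(730 / 26) = 28
Logical qubits = 28 * 2
= 56

56


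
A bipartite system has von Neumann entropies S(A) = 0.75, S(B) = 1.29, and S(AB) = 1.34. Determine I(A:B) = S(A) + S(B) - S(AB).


I(A:B) = S(A) + S(B) - S(AB)
= 0.75 + 1.29 - 1.34
= 0.7000

0.7000


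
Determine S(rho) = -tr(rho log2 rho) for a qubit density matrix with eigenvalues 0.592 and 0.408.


S = -p*log2(p) - (1-p)*log2(1-p)
p = 0.5920, 1-p = 0.4080
= -0.5920 * log2(0.5920) - 0.4080 * log2(0.4080)
= -(-0.4477) - (-0.5277)
= 0.9754

0.9754


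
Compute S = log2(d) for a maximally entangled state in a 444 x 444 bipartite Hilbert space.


For a maximally entangled state in d x d:
S = log2(d) = log2(444)
= 8.7944

8.7944


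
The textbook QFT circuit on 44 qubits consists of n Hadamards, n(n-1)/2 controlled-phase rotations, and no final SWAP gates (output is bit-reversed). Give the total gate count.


Hadamard gates: 44
Controlled rotations: n*(n-1)/2 = 44*43/2 = 946
SWAP gates: 0 (omitted)
Total = 44 + 946
= 990

990


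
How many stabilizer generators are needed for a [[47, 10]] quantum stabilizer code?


For an [[n,k]] stabilizer code:
Number of stabilizer generators = n - k
= 47 - 10
= 37

37


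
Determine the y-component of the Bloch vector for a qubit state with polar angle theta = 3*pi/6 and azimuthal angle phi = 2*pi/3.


theta = 1.5708, phi = 2.0944
r_y = sin(theta)*sin(phi) = 1.0000 * 0.8660
r_y = 0.8660

0.8660


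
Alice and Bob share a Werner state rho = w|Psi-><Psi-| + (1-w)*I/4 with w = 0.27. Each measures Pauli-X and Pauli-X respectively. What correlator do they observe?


|Psi-> = (|01> - |10>)/sqrt(2)
For the pure Bell state, <X_A X_B> = -1 (Bell-state Pauli correlator).
The maximally-mixed part I/4 has tr(I/4 * P tensor P) = 0 for any traceless Pauli P.
So <X_A X_B>_rho = w * (-1) + (1 - w) * 0
= 0.27 * (-1)
= -0.2700

-0.2700


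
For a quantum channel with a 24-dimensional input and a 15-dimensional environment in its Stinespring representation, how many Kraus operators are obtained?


Tracing out the environment in an orthonormal basis {|i>_E} gives Kraus operators K_i = <i|_E U |0>_E.
Number of Kraus operators = dim(H_env) = d_env
= 15

15


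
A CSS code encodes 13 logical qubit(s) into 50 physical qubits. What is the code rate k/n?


Code rate R = k/n
= 13/50
= 0.2600

0.2600


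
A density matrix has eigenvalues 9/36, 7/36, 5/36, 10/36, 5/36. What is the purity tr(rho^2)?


tr(rho^2) = sum of eigenvalues squared
= (9/36)^2 + (7/36)^2 + (5/36)^2 + (10/36)^2 + (5/36)^2
= (81 + 49 + 25 + 100 + 25) / 1296
= 280/1296
= 0.2160

0.2160


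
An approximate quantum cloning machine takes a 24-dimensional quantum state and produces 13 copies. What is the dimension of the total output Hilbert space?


Output space = H^(tensor 13) where dim(H) = 24
dim = 24^13
= 576 (after 2 factors)
= 13824 (after 3 factors)
= 331776 (after 4 factors)
= 7962624 (after 5 factors)
= 191102976 (after 6 factors)
= 4586471424 (after 7 factors)
= 110075314176 (after 8 factors)
= 2641807540224 (after 9 factors)
= 63403380965376 (after 10 factors)
= 1521681143169024 (after 11 factors)
= 36520347436056576 (after 12 factors)
= 876488338465357824 (after 13 factors)
= 876488338465357824

876488338465357824


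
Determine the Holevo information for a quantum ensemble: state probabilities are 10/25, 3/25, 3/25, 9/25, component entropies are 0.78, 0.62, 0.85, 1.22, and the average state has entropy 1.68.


chi = S(rho) - sum_i p_i * S(rho_i)
Weighted entropy = 10/25 * 0.78 + 3/25 * 0.62 + 3/25 * 0.85 + 9/25 * 1.22
= 0.9276
chi = 1.68 - 0.9276
= 0.7524

0.7524


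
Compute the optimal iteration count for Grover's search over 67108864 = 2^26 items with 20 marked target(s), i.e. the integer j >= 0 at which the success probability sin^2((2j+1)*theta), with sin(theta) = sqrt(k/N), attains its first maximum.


After j Grover iterations the success probability is P(j) = sin^2((2j+1)*theta), where sin(theta) = sqrt(k/N).
N = 2^26 = 67108864, k = 20
sin(theta) = sqrt(k/N) = 0.0005459150336
theta = arcsin(sqrt(k/N)) = 0.0005459150607 rad
P(j) reaches its first maximum when (2j+1)*theta is as close as possible to pi/2, i.e. j = round(pi/(4*theta) - 1/2).
pi/(4*theta) - 1/2 = 1438.1820
(For comparison, the common estimate pi/4 * sqrt(N/k) = 1438.6821; the exact maximiser is used here.)
Optimal iterations = 1438

1438


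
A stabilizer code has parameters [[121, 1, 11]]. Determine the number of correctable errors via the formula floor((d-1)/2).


Code parameters: [[121, 1, 11]], distance d = 11.
Number of correctable errors = floor((d-1)/2)
= floor((11 - 1)/2)
= floor(10/2)
= 5

5


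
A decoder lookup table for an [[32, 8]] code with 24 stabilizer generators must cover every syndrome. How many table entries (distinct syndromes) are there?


Each stabilizer generator gives a binary (+1 or -1) measurement outcome.
With 24 independent generators:
Total syndromes = 2^24
= 16777216

16777216


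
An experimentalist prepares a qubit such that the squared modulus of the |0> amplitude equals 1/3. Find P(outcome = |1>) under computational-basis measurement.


|alpha|^2 = 1/3 = 0.3333
|beta|^2 = 1 - 1/3 = 2/3 = 0.6667
P(|1>) = |beta|^2 = 0.6667

0.6667


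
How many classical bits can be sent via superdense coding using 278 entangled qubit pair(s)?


Superdense coding allows 2 classical bits per shared entangled pair.
278 pair(s) -> 2 * 278 = 556 classical bits

556


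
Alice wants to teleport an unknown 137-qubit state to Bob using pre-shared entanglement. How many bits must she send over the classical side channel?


Quantum teleportation requires 2 classical bits per qubit teleported.
137 qubit(s) -> 2 * 137 = 274 classical bits

274


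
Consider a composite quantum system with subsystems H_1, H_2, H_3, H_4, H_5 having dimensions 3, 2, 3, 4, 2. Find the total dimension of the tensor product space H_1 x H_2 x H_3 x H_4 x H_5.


dim(H_1 x H_2 x H_3 x H_4 x H_5) = 3 * 2 * 3 * 4 * 2
= 6 * 3 * 4 * 2
= 18 * 4 * 2
= 72 * 2
= 144

144


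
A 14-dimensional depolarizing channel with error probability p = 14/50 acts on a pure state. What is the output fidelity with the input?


F = (1-p) + p/d
= (1 - 0.2800) + 0.2800/14
= 0.7200 + 0.0200
= 0.7400

0.7400


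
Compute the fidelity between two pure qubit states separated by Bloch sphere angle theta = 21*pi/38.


For states separated by angle theta on Bloch sphere:
F = cos^2(theta/2)
theta = 21*pi/38 = 1.7361
theta/2 = 0.8681
cos(theta/2) = 0.6463
F = 0.4177

0.4177


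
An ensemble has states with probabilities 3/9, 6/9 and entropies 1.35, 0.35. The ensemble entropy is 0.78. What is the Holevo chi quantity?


chi = S(rho) - sum_i p_i * S(rho_i)
Weighted entropy = 3/9 * 1.35 + 6/9 * 0.35
= 0.6833
chi = 0.78 - 0.6833
= 0.0967

0.0967


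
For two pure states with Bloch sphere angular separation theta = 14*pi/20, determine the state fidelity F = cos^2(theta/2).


For states separated by angle theta on Bloch sphere:
F = cos^2(theta/2)
theta = 14*pi/20 = 2.1991
theta/2 = 1.0996
cos(theta/2) = 0.4540
F = 0.2061

0.2061


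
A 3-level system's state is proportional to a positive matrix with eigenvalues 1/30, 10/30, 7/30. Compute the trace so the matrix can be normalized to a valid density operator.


tr(M) = sum of eigenvalues
= 1/30 + 10/30 + 7/30
= 18/30
= 0.6000

0.6000


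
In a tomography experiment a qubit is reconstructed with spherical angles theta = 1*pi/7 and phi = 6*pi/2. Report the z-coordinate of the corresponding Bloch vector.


theta = 0.4488, phi = 9.4248
r_z = cos(theta) = 0.9010

0.9010


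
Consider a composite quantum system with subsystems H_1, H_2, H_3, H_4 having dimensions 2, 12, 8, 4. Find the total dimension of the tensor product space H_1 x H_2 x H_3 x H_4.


dim(H_1 x H_2 x H_3 x H_4) = 2 * 12 * 8 * 4
= 24 * 8 * 4
= 192 * 4
= 768

768


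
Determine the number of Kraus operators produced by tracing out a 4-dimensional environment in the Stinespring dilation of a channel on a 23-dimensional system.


Tracing out the environment in an orthonormal basis {|i>_E} gives Kraus operators K_i = <i|_E U |0>_E.
Number of Kraus operators = dim(H_env) = d_env
= 4

4


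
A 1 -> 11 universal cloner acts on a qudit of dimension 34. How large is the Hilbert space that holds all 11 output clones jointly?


Output space = H^(tensor 11) where dim(H) = 34
dim = 34^11
= 1156 (after 2 factors)
= 39304 (after 3 factors)
= 1336336 (after 4 factors)
= 45435424 (after 5 factors)
= 1544804416 (after 6 factors)
= 52523350144 (after 7 factors)
= 1785793904896 (after 8 factors)
= 60716992766464 (after 9 factors)
= 2064377754059776 (after 10 factors)
= 70188843638032384 (after 11 factors)
= 70188843638032384

70188843638032384


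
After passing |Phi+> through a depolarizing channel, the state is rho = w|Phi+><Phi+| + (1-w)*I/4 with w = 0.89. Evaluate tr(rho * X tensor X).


|Phi+> = (|00> + |11>)/sqrt(2)
For the pure Bell state, <X_A X_B> = +1 (Bell-state Pauli correlator).
The maximally-mixed part I/4 has tr(I/4 * P tensor P) = 0 for any traceless Pauli P.
So <X_A X_B>_rho = w * (+1) + (1 - w) * 0
= 0.89 * (+1)
= 0.8900

0.8900


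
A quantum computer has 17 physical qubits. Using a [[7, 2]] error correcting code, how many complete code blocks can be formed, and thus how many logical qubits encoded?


Each code block uses 7 physical qubits for 2 logical qubit(s).
Number of complete blocks = floor(17 / 7) = 2
Logical qubits = 2 * 2
= 4

4


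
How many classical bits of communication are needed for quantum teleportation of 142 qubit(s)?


Quantum teleportation requires 2 classical bits per qubit teleported.
142 qubit(s) -> 2 * 142 = 284 classical bits

284


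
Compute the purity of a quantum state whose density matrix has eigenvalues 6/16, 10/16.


tr(rho^2) = sum of eigenvalues squared
= (6/16)^2 + (10/16)^2
= (36 + 100) / 256
= 136/256
= 0.5312

0.5312


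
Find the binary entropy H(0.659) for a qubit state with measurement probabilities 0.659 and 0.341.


S = -p*log2(p) - (1-p)*log2(1-p)
p = 0.6590, 1-p = 0.3410
= -0.6590 * log2(0.6590) - 0.3410 * log2(0.3410)
= -(-0.3965) - (-0.5293)
= 0.9258

0.9258


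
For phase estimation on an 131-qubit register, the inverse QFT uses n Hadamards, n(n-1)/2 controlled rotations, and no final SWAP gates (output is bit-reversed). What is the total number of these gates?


Hadamard gates: 131
Controlled rotations: n*(n-1)/2 = 131*130/2 = 8515
SWAP gates: 0 (omitted)
Total = 131 + 8515
= 8646

8646


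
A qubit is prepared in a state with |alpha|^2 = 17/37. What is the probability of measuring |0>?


|alpha|^2 = 17/37 = 0.4595
|beta|^2 = 1 - 17/37 = 20/37 = 0.5405
P(|0>) = |alpha|^2 = 0.4595

0.4595


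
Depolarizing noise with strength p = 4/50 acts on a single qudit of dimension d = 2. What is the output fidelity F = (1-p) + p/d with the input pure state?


F = (1-p) + p/d
= (1 - 0.0800) + 0.0800/2
= 0.9200 + 0.0400
= 0.9600

0.9600


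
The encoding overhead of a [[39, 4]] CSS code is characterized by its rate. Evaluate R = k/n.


Code rate R = k/n
= 4/39
= 0.1026

0.1026


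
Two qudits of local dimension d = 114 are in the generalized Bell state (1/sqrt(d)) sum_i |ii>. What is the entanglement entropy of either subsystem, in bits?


For a maximally entangled state in d x d:
S = log2(d) = log2(114)
= 6.8329

6.8329


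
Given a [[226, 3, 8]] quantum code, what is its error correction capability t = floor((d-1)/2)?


Code parameters: [[226, 3, 8]], distance d = 8.
Number of correctable errors = floor((d-1)/2)
= floor((8 - 1)/2)
= floor(7/2)
= 3

3


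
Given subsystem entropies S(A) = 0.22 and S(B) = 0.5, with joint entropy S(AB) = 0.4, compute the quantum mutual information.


I(A:B) = S(A) + S(B) - S(AB)
= 0.22 + 0.5 - 0.4
= 0.3200

0.3200


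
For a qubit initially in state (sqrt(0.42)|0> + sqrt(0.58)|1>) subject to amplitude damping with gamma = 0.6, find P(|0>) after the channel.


For amplitude damping with parameter gamma on state sqrt(a)|0> + sqrt(b)|1>:
alpha^2 = 0.42, beta^2 = 0.58
P(|0>) = alpha^2 + gamma * beta^2
= 0.42 + 0.6 * 0.58
= 0.42 + 0.3480
= 0.7680

0.7680


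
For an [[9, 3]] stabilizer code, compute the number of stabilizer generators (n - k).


For an [[n,k]] stabilizer code:
Number of stabilizer generators = n - k
= 9 - 3
= 6

6


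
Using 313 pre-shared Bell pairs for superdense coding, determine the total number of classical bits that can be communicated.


Superdense coding allows 2 classical bits per shared entangled pair.
313 pair(s) -> 2 * 313 = 626 classical bits

626


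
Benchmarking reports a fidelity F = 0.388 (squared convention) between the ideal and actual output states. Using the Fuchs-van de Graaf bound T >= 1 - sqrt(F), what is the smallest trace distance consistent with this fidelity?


Fuchs-van de Graaf (squared-fidelity convention): 1 - sqrt(F) <= T <= sqrt(1 - F).
Lower bound: T >= 1 - sqrt(F)
sqrt(F) = sqrt(0.388) = 0.6229
T >= 1 - 0.6229
T >= 0.3771

0.3771


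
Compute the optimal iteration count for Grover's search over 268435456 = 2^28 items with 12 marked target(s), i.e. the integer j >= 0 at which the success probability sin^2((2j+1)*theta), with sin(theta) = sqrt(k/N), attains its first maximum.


After j Grover iterations the success probability is P(j) = sin^2((2j+1)*theta), where sin(theta) = sqrt(k/N).
N = 2^28 = 268435456, k = 12
sin(theta) = sqrt(k/N) = 0.0002114319833
theta = arcsin(sqrt(k/N)) = 0.0002114319849 rad
P(j) reaches its first maximum when (2j+1)*theta is as close as possible to pi/2, i.e. j = round(pi/(4*theta) - 1/2).
pi/(4*theta) - 1/2 = 3714.1611
(For comparison, the common estimate pi/4 * sqrt(N/k) = 3714.6611; the exact maximiser is used here.)
Optimal iterations = 3714

3714


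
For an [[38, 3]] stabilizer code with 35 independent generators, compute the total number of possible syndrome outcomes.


Each stabilizer generator gives a binary (+1 or -1) measurement outcome.
With 35 independent generators:
Total syndromes = 2^35
= 34359738368

34359738368


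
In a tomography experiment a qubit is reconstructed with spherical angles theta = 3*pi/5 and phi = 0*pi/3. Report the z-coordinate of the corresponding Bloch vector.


theta = 1.8850, phi = 0.0000
r_z = cos(theta) = -0.3090

-0.3090


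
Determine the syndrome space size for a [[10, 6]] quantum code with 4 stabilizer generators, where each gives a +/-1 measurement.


Each stabilizer generator gives a binary (+1 or -1) measurement outcome.
With 4 independent generators:
Total syndromes = 2^4
= 16

16


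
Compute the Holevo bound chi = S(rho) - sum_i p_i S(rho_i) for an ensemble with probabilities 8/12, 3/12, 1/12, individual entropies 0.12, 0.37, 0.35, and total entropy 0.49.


chi = S(rho) - sum_i p_i * S(rho_i)
Weighted entropy = 8/12 * 0.12 + 3/12 * 0.37 + 1/12 * 0.35
= 0.2017
chi = 0.49 - 0.2017
= 0.2883

0.2883


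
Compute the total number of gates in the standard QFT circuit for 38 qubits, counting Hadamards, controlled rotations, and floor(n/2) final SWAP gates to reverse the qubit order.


Hadamard gates: 38
Controlled rotations: n*(n-1)/2 = 38*37/2 = 703
SWAP gates: floor(n/2) = floor(38/2) = 19
Total = 38 + 703 + 19
= 760

760


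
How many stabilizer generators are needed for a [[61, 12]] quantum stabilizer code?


For an [[n,k]] stabilizer code:
Number of stabilizer generators = n - k
= 61 - 12
= 49

49


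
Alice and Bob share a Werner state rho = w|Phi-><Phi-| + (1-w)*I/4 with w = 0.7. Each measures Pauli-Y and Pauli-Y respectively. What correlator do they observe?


|Phi-> = (|00> - |11>)/sqrt(2)
For the pure Bell state, <Y_A Y_B> = +1 (Bell-state Pauli correlator).
The maximally-mixed part I/4 has tr(I/4 * P tensor P) = 0 for any traceless Pauli P.
So <Y_A Y_B>_rho = w * (+1) + (1 - w) * 0
= 0.7 * (+1)
= 0.7000

0.7000


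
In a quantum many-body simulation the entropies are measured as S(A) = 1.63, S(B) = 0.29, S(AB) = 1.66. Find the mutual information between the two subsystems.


I(A:B) = S(A) + S(B) - S(AB)
= 1.63 + 0.29 - 1.66
= 0.2600

0.2600


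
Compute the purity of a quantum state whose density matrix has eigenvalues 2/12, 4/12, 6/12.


tr(rho^2) = sum of eigenvalues squared
= (2/12)^2 + (4/12)^2 + (6/12)^2
= (4 + 16 + 36) / 144
= 56/144
= 0.3889

0.3889


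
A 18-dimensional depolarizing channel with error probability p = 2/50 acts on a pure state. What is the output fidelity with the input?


F = (1-p) + p/d
= (1 - 0.0400) + 0.0400/18
= 0.9600 + 0.0022
= 0.9622

0.9622


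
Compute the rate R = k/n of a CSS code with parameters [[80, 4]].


Code rate R = k/n
= 4/80
= 0.0500

0.0500


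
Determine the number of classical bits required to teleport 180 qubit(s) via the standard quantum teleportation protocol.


Quantum teleportation requires 2 classical bits per qubit teleported.
180 qubit(s) -> 2 * 180 = 360 classical bits

360


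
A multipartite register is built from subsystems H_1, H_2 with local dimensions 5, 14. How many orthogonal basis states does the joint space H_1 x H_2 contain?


dim(H_1 x H_2) = 5 * 14
= 70

70


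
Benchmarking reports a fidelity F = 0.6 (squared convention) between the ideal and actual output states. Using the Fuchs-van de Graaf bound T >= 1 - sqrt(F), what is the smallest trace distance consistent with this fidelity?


Fuchs-van de Graaf (squared-fidelity convention): 1 - sqrt(F) <= T <= sqrt(1 - F).
Lower bound: T >= 1 - sqrt(F)
sqrt(F) = sqrt(0.6) = 0.7746
T >= 1 - 0.7746
T >= 0.2254

0.2254


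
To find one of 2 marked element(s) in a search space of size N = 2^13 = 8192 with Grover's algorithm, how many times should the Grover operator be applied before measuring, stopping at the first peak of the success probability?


After j Grover iterations the success probability is P(j) = sin^2((2j+1)*theta), where sin(theta) = sqrt(k/N).
N = 2^13 = 8192, k = 2
sin(theta) = sqrt(k/N) = 0.015625
theta = arcsin(sqrt(k/N)) = 0.01562563585 rad
P(j) reaches its first maximum when (2j+1)*theta is as close as possible to pi/2, i.e. j = round(pi/(4*theta) - 1/2).
pi/(4*theta) - 1/2 = 49.7634
(For comparison, the common estimate pi/4 * sqrt(N/k) = 50.2655; the exact maximiser is used here.)
Optimal iterations = 50

50


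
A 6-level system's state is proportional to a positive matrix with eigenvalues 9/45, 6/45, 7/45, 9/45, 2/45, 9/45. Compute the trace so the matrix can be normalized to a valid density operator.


tr(M) = sum of eigenvalues
= 9/45 + 6/45 + 7/45 + 9/45 + 2/45 + 9/45
= 42/45
= 0.9333

0.9333


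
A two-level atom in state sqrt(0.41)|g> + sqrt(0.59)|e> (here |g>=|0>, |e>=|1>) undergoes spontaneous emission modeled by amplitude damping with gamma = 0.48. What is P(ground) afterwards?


For amplitude damping with parameter gamma on state sqrt(a)|0> + sqrt(b)|1>:
alpha^2 = 0.41, beta^2 = 0.59
P(|0>) = alpha^2 + gamma * beta^2
= 0.41 + 0.48 * 0.59
= 0.41 + 0.2832
= 0.6932

0.6932


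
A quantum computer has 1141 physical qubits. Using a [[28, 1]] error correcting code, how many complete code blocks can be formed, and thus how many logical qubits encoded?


Each code block uses 28 physical qubits for 1 logical qubit(s).
Number of complete blocks = floor(1141 / 28) = 40
Logical qubits = 40 * 1
= 40

40


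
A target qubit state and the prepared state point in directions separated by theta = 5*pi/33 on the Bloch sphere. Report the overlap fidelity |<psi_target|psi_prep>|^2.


For states separated by angle theta on Bloch sphere:
F = cos^2(theta/2)
theta = 5*pi/33 = 0.4760
theta/2 = 0.2380
cos(theta/2) = 0.9718
F = 0.9444

0.9444


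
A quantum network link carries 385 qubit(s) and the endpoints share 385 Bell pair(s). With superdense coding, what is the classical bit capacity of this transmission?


Superdense coding allows 2 classical bits per shared entangled pair.
385 pair(s) -> 2 * 385 = 770 classical bits

770


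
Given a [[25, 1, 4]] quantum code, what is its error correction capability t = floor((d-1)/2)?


Code parameters: [[25, 1, 4]], distance d = 4.
Number of correctable errors = floor((d-1)/2)
= floor((4 - 1)/2)
= floor(3/2)
= 1

1


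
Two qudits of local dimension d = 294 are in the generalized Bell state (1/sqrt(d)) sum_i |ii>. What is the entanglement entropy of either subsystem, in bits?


For a maximally entangled state in d x d:
S = log2(d) = log2(294)
= 8.1997

8.1997


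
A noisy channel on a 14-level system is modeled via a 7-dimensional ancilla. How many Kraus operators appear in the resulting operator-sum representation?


Tracing out the environment in an orthonormal basis {|i>_E} gives Kraus operators K_i = <i|_E U |0>_E.
Number of Kraus operators = dim(H_env) = d_env
= 7

7


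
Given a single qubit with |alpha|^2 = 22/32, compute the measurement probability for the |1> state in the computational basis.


|alpha|^2 = 22/32 = 0.6875
|beta|^2 = 1 - 22/32 = 10/32 = 0.3125
P(|1>) = |beta|^2 = 0.3125

0.3125


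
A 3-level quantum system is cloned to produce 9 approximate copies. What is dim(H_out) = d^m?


Output space = H^(tensor 9) where dim(H) = 3
dim = 3^9
= 9 (after 2 factors)
= 27 (after 3 factors)
= 81 (after 4 factors)
= 243 (after 5 factors)
= 729 (after 6 factors)
= 2187 (after 7 factors)
= 6561 (after 8 factors)
= 19683 (after 9 factors)
= 19683

19683


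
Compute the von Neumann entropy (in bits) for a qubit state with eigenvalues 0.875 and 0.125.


S = -p*log2(p) - (1-p)*log2(1-p)
p = 0.8750, 1-p = 0.1250
= -0.8750 * log2(0.8750) - 0.1250 * log2(0.1250)
= -(-0.1686) - (-0.3750)
= 0.5436

0.5436


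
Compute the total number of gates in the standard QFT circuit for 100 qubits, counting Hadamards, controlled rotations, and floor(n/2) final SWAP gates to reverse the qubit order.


Hadamard gates: 100
Controlled rotations: n*(n-1)/2 = 100*99/2 = 4950
SWAP gates: floor(n/2) = floor(100/2) = 50
Total = 100 + 4950 + 50
= 5100

5100


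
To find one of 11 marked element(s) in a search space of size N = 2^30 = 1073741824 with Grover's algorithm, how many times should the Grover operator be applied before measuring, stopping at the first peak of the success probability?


After j Grover iterations the success probability is P(j) = sin^2((2j+1)*theta), where sin(theta) = sqrt(k/N).
N = 2^30 = 1073741824, k = 11
sin(theta) = sqrt(k/N) = 0.0001012153562
theta = arcsin(sqrt(k/N)) = 0.0001012153563 rad
P(j) reaches its first maximum when (2j+1)*theta is as close as possible to pi/2, i.e. j = round(pi/(4*theta) - 1/2).
pi/(4*theta) - 1/2 = 7759.1739
(For comparison, the common estimate pi/4 * sqrt(N/k) = 7759.6740; the exact maximiser is used here.)
Optimal iterations = 7759

7759


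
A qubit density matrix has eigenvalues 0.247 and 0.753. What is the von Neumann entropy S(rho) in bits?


S = -p*log2(p) - (1-p)*log2(1-p)
p = 0.2470, 1-p = 0.7530
= -0.2470 * log2(0.2470) - 0.7530 * log2(0.7530)
= -(-0.4983) - (-0.3082)
= 0.8065

0.8065


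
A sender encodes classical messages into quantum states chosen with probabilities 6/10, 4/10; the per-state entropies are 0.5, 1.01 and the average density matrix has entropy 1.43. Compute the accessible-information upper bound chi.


chi = S(rho) - sum_i p_i * S(rho_i)
Weighted entropy = 6/10 * 0.5 + 4/10 * 1.01
= 0.7040
chi = 1.43 - 0.7040
= 0.7260

0.7260


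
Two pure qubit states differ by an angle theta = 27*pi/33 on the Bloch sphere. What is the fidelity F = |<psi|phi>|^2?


For states separated by angle theta on Bloch sphere:
F = cos^2(theta/2)
theta = 27*pi/33 = 2.5704
theta/2 = 1.2852
cos(theta/2) = 0.2817
F = 0.0794

0.0794


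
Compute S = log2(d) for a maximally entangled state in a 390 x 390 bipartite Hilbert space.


For a maximally entangled state in d x d:
S = log2(d) = log2(390)
= 8.6073

8.6073


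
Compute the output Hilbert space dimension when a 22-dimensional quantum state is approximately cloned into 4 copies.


Output space = H^(tensor 4) where dim(H) = 22
dim = 22^4
= 484 (after 2 factors)
= 10648 (after 3 factors)
= 234256 (after 4 factors)
= 234256

234256


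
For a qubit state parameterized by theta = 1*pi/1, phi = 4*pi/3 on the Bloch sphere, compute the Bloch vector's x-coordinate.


theta = 3.1416, phi = 4.1888
r_x = sin(theta)*cos(phi) = 0.0000 * -0.5000
r_x = 0.0000

0.0000


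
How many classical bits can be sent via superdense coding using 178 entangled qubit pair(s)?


Superdense coding allows 2 classical bits per shared entangled pair.
178 pair(s) -> 2 * 178 = 356 classical bits

356


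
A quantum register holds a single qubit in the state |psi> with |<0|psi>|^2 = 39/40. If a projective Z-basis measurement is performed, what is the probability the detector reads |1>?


|alpha|^2 = 39/40 = 0.9750
|beta|^2 = 1 - 39/40 = 1/40 = 0.0250
P(|1>) = |beta|^2 = 0.0250

0.0250


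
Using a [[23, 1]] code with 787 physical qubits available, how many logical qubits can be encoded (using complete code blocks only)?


Each code block uses 23 physical qubits for 1 logical qubit(s).
Number of complete blocks = floor(787 / 23) = 34
Logical qubits = 34 * 1
= 34

34


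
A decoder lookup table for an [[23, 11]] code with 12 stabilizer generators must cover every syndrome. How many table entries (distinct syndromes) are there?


Each stabilizer generator gives a binary (+1 or -1) measurement outcome.
With 12 independent generators:
Total syndromes = 2^12
= 4096

4096


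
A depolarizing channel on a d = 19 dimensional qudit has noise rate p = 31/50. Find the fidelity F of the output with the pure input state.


F = (1-p) + p/d
= (1 - 0.6200) + 0.6200/19
= 0.3800 + 0.0326
= 0.4126

0.4126


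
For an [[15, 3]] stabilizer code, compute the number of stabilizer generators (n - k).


For an [[n,k]] stabilizer code:
Number of stabilizer generators = n - k
= 15 - 3
= 12

12


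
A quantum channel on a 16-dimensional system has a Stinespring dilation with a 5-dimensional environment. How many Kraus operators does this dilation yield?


Tracing out the environment in an orthonormal basis {|i>_E} gives Kraus operators K_i = <i|_E U |0>_E.
Number of Kraus operators = dim(H_env) = d_env
= 5

5


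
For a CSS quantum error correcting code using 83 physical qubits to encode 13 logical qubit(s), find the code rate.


Code rate R = k/n
= 13/83
= 0.1566

0.1566


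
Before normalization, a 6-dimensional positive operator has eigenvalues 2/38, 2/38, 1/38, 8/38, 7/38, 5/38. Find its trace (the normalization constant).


tr(M) = sum of eigenvalues
= 2/38 + 2/38 + 1/38 + 8/38 + 7/38 + 5/38
= 25/38
= 0.6579

0.6579


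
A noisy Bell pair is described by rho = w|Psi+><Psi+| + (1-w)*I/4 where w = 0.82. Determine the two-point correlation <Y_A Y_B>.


|Psi+> = (|01> + |10>)/sqrt(2)
For the pure Bell state, <Y_A Y_B> = +1 (Bell-state Pauli correlator).
The maximally-mixed part I/4 has tr(I/4 * P tensor P) = 0 for any traceless Pauli P.
So <Y_A Y_B>_rho = w * (+1) + (1 - w) * 0
= 0.82 * (+1)
= 0.8200

0.8200


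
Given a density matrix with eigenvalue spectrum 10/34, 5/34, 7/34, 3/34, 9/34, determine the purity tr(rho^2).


tr(rho^2) = sum of eigenvalues squared
= (10/34)^2 + (5/34)^2 + (7/34)^2 + (3/34)^2 + (9/34)^2
= (100 + 25 + 49 + 9 + 81) / 1156
= 264/1156
= 0.2284

0.2284


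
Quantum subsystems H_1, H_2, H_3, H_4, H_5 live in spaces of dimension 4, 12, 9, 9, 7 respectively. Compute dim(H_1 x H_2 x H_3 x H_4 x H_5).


dim(H_1 x H_2 x H_3 x H_4 x H_5) = 4 * 12 * 9 * 9 * 7
= 48 * 9 * 9 * 7
= 432 * 9 * 7
= 3888 * 7
= 27216

27216


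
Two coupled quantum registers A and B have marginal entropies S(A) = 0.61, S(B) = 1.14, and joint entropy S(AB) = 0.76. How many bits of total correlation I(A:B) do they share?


I(A:B) = S(A) + S(B) - S(AB)
= 0.61 + 1.14 - 0.76
= 0.9900

0.9900


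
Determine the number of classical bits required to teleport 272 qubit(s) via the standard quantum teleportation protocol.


Quantum teleportation requires 2 classical bits per qubit teleported.
272 qubit(s) -> 2 * 272 = 544 classical bits

544


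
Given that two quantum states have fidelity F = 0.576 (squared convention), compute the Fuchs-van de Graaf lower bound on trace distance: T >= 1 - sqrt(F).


Fuchs-van de Graaf (squared-fidelity convention): 1 - sqrt(F) <= T <= sqrt(1 - F).
Lower bound: T >= 1 - sqrt(F)
sqrt(F) = sqrt(0.576) = 0.7589
T >= 1 - 0.7589
T >= 0.2411

0.2411


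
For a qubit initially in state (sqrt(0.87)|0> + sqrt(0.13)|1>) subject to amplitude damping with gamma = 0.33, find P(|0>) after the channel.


For amplitude damping with parameter gamma on state sqrt(a)|0> + sqrt(b)|1>:
alpha^2 = 0.87, beta^2 = 0.13
P(|0>) = alpha^2 + gamma * beta^2
= 0.87 + 0.33 * 0.13
= 0.87 + 0.0429
= 0.9129

0.9129


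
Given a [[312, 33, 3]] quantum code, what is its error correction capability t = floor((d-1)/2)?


Code parameters: [[312, 33, 3]], distance d = 3.
Number of correctable errors = floor((d-1)/2)
= floor((3 - 1)/2)
= floor(2/2)
= 1

1


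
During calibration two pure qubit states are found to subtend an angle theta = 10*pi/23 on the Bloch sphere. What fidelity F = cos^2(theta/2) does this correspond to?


For states separated by angle theta on Bloch sphere:
F = cos^2(theta/2)
theta = 10*pi/23 = 1.3659
theta/2 = 0.6830
cos(theta/2) = 0.7757
F = 0.6017

0.6017


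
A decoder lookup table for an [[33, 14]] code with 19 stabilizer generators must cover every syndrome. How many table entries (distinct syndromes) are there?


Each stabilizer generator gives a binary (+1 or -1) measurement outcome.
With 19 independent generators:
Total syndromes = 2^19
= 524288

524288


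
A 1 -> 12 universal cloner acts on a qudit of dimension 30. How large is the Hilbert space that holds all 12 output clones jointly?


Output space = H^(tensor 12) where dim(H) = 30
dim = 30^12
= 900 (after 2 factors)
= 27000 (after 3 factors)
= 810000 (after 4 factors)
= 24300000 (after 5 factors)
= 729000000 (after 6 factors)
= 21870000000 (after 7 factors)
= 656100000000 (after 8 factors)
= 19683000000000 (after 9 factors)
= 590490000000000 (after 10 factors)
= 17714700000000000 (after 11 factors)
= 531441000000000000 (after 12 factors)
= 531441000000000000

531441000000000000


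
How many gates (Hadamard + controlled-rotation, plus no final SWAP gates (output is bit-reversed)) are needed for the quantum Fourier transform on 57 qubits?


Hadamard gates: 57
Controlled rotations: n*(n-1)/2 = 57*56/2 = 1596
SWAP gates: 0 (omitted)
Total = 57 + 1596
= 1653

1653


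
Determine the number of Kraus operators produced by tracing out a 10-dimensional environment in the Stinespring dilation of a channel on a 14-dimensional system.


Tracing out the environment in an orthonormal basis {|i>_E} gives Kraus operators K_i = <i|_E U |0>_E.
Number of Kraus operators = dim(H_env) = d_env
= 10

10


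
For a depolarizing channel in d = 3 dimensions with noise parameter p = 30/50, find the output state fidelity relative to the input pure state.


F = (1-p) + p/d
= (1 - 0.6000) + 0.6000/3
= 0.4000 + 0.2000
= 0.6000

0.6000


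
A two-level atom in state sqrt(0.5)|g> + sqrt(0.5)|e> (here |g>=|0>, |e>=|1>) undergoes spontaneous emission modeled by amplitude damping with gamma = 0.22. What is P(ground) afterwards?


For amplitude damping with parameter gamma on state sqrt(a)|0> + sqrt(b)|1>:
alpha^2 = 0.5, beta^2 = 0.5
P(|0>) = alpha^2 + gamma * beta^2
= 0.5 + 0.22 * 0.5
= 0.5 + 0.1100
= 0.6100

0.6100


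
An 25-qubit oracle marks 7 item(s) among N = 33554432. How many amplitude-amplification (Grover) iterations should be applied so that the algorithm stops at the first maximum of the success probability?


After j Grover iterations the success probability is P(j) = sin^2((2j+1)*theta), where sin(theta) = sqrt(k/N).
N = 2^25 = 33554432, k = 7
sin(theta) = sqrt(k/N) = 0.0004567452865
theta = arcsin(sqrt(k/N)) = 0.0004567453024 rad
P(j) reaches its first maximum when (2j+1)*theta is as close as possible to pi/2, i.e. j = round(pi/(4*theta) - 1/2).
pi/(4*theta) - 1/2 = 1719.0539
(For comparison, the common estimate pi/4 * sqrt(N/k) = 1719.5540; the exact maximiser is used here.)
Optimal iterations = 1719

1719
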